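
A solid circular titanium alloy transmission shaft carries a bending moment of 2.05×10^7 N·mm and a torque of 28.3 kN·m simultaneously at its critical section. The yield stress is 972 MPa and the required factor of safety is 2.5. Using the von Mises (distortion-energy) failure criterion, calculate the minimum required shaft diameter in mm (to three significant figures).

d = 94.2 mm

σ_allow = σ_y/n = 972/2.5 = 388.8 MPa.
For a solid shaft σ_b = 32M/(πd³) and τ = 16T/(πd³), so the von Mises stress is σ' = (16/πd³)·√(4M²+3T²).
√(4M²+3T²) = √(4×(2.050×10^7)² + 3×(2.830×10^7)²) = 6.390×10^7 N·mm.
d³ = 16×6.390×10^7/(π×388.8) = 837100 mm³.
d = 94.24 mm.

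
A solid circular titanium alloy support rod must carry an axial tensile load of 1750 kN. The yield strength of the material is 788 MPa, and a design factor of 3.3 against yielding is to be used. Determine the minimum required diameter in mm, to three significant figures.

Allowable stress σ_allow = 788/3.3 = 238.8 MPa.
Required area A = F/σ_allow = 1750000/238.8 = 7329 mm².
A = πd²/4 → d = √(4A/π) = 96.60 mm.

d = 96.6 mm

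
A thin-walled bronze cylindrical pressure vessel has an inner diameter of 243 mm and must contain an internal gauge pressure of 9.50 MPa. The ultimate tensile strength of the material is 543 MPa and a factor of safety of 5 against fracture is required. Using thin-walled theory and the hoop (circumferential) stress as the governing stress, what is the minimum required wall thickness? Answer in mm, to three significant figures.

σ_allow = 543/5 = 108.6 MPa.
Hoop stress σ_h = pD/(2t), so t = pD/(2σ_allow) = 9.50×243/(2×108.6) = 10.63 mm.

t = 10.6 mm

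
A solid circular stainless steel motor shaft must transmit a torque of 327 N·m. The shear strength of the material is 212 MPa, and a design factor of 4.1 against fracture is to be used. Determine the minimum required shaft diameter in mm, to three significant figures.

d = 31.8 mm

Allowable shear stress τ_allow = 212/4.1 = 51.71 MPa.
For a solid shaft τ = 16T/(πd³), so d³ = 16T/(π τ_allow) = 16×327000/(π×51.71) = 32210 mm³.
d = (32210)^(1/3) = 31.82 mm.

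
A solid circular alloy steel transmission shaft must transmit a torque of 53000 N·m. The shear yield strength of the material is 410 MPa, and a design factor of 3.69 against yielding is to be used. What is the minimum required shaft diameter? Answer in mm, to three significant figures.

Allowable shear stress τ_allow = 410/3.69 = 111.1 MPa.
For a solid shaft τ = 16T/(πd³), so d³ = 16T/(π τ_allow) = 16×5.3000×10^7/(π×111.1) = 2.429×10^6 mm³.
d = (2.429×10^6)^(1/3) = 134.4 mm.

d = 134 mm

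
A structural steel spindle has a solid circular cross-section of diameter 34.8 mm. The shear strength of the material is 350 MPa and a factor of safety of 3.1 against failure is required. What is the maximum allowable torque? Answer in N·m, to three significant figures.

T_allow = 934 N·m

τ_allow = 350/3.1 = 112.9 MPa.
For a solid shaft T_allow = τ_allow·πd³/16; πd³/16 = π×34.8³/16 = 8275 mm³.
T_allow = 112.9×8275 = 934300 N·mm = 934.3 N·m.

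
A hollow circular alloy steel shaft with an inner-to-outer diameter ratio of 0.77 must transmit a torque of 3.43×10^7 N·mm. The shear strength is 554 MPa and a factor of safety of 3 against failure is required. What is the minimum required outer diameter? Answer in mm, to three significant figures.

d_o = 113 mm

τ_allow = 554/3 = 184.7 MPa.
For a hollow shaft τ = 16T/[πd_o³(1−k⁴)] with k = 0.77, so 1−k⁴ = 0.6485.
d_o³ = 16T/[π τ_allow (1−k⁴)] = 16×3.4300×10^7/(π×184.7×0.6485) = 1.459×10^6 mm³.
d_o = 113.4 mm.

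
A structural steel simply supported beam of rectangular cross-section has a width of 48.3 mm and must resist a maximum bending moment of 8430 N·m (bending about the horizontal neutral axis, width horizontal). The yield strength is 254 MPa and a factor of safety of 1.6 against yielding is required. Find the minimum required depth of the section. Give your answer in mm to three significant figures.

σ_allow = 254/1.6 = 158.8 MPa.
For a rectangular section σ = 6M/(bh²), so h² = 6M/(b σ_allow) = 6×8430000/(48.3×158.8) = 6597 mm².
h = 81.22 mm.

h = 81.2 mm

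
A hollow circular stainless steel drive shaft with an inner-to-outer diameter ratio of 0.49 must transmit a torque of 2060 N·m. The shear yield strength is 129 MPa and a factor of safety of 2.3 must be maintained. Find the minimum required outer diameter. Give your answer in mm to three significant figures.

d_o = 58.3 mm

τ_allow = 129/2.3 = 56.09 MPa.
For a hollow shaft τ = 16T/[πd_o³(1−k⁴)] with k = 0.49, so 1−k⁴ = 0.9424.
d_o³ = 16T/[π τ_allow (1−k⁴)] = 16×2060000/(π×56.09×0.9424) = 198500 mm³.
d_o = 58.33 mm.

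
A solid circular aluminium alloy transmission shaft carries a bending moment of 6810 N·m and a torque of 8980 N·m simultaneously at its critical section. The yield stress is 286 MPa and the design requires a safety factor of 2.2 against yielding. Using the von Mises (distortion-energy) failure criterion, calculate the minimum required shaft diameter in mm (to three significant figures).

d = 93.2 mm

σ_allow = σ_y/n = 286/2.2 = 130.0 MPa.
For a solid shaft σ_b = 32M/(πd³) and τ = 16T/(πd³), so the von Mises stress is σ' = (16/πd³)·√(4M²+3T²).
√(4M²+3T²) = √(4×(6.810×10^6)² + 3×(8.980×10^6)²) = 2.067×10^7 N·mm.
d³ = 16×2.067×10^7/(π×130.0) = 809900 mm³.
d = 93.21 mm.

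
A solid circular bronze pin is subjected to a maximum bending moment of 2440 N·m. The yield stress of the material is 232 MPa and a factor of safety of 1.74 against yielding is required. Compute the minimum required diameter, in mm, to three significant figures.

d = 57.1 mm

σ_allow = 232/1.74 = 133.3 MPa.
For a solid circular section σ = 32M/(πd³), so d³ = 32M/(π σ_allow) = 32×2440000/(π×133.3) = 186400 mm³.
d = 57.12 mm.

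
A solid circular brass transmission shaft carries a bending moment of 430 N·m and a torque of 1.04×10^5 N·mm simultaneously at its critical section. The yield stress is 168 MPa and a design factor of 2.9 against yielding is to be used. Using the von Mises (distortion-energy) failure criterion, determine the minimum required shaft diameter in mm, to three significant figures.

d = 42.6 mm

σ_allow = σ_y/n = 168/2.9 = 57.93 MPa.
For a solid shaft σ_b = 32M/(πd³) and τ = 16T/(πd³), so the von Mises stress is σ' = (16/πd³)·√(4M²+3T²).
√(4M²+3T²) = √(4×(430000)² + 3×(104000)²) = 878700 N·mm.
d³ = 16×878700/(π×57.93) = 77250 mm³.
d = 42.59 mm.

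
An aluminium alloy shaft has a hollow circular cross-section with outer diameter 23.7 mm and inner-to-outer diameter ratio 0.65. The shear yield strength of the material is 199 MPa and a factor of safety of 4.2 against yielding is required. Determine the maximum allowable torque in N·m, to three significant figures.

τ_allow = 199/4.2 = 47.38 MPa.
For a hollow shaft T_allow = τ_allow·πd_o³(1−k⁴)/16 with 1−k⁴ = 0.8215, so πd_o³(1−k⁴)/16 = 2147 mm³.
T_allow = 47.38×2147 = 101700 N·mm = 101.7 N·m.

T_allow = 102 N·m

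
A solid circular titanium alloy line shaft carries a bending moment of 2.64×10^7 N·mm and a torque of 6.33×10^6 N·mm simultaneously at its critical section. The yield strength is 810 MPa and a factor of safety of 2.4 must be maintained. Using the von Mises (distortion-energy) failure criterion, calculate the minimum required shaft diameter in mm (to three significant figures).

σ_allow = σ_y/n = 810/2.4 = 337.5 MPa.
For a solid shaft σ_b = 32M/(πd³) and τ = 16T/(πd³), so the von Mises stress is σ' = (16/πd³)·√(4M²+3T²).
√(4M²+3T²) = √(4×(2.640×10^7)² + 3×(6.330×10^6)²) = 5.393×10^7 N·mm.
d³ = 16×5.393×10^7/(π×337.5) = 813800 mm³.
d = 93.36 mm.

d = 93.4 mm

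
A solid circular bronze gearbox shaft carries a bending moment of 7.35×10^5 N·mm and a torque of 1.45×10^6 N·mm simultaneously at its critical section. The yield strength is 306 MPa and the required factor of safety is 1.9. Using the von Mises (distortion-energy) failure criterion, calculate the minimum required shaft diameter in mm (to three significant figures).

d = 45.1 mm

σ_allow = σ_y/n = 306/1.9 = 161.1 MPa.
For a solid shaft σ_b = 32M/(πd³) and τ = 16T/(πd³), so the von Mises stress is σ' = (16/πd³)·√(4M²+3T²).
√(4M²+3T²) = √(4×(735000)² + 3×(1.450×10^6)²) = 2.910×10^6 N·mm.
d³ = 16×2.910×10^6/(π×161.1) = 92020 mm³.
d = 45.15 mm.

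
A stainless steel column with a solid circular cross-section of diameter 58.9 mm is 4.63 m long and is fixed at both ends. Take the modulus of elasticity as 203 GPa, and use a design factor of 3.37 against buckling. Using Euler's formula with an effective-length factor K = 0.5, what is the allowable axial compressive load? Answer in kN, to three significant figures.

I = πd⁴/64 = π×58.9⁴/64 = 590800 mm⁴.
Effective length L_e = KL = 0.5×4.63 m = 2315 mm.
Euler critical load P_cr = π²EI/L_e² = π²×203000×590800/2315² = 220900 N.
P_allow = P_cr/n = 220900/3.37 = 65540 N.

P_allow = 65.5 kN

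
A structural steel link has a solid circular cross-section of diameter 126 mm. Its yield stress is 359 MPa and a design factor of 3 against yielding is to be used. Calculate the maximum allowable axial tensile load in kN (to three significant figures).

σ_allow = 359/3 = 119.7 MPa.
A = πd²/4 = π×126²/4 = 12470 mm².
F_allow = σ_allow × A = 119.7×12470 = 1.492×10^6 N.

F_allow = 1490 kN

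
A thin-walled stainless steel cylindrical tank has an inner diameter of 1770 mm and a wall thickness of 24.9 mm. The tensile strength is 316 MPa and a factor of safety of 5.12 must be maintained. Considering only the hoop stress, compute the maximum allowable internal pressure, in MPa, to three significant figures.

σ_allow = 316/5.12 = 61.72 MPa.
σ_h = pD/(2t) → p_allow = 2σ_allow t/D = 2×61.72×24.9/1770 = 1.736 MPa.

p_allow = 1.74 MPa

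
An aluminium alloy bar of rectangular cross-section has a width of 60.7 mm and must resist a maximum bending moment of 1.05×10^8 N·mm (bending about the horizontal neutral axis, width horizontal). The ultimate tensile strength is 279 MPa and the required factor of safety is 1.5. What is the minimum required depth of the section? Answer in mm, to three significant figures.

σ_allow = 279/1.5 = 186.0 MPa.
For a rectangular section σ = 6M/(bh²), so h² = 6M/(b σ_allow) = 6×1.0500×10^8/(60.7×186.0) = 55800 mm².
h = 236.2 mm.

h = 236 mm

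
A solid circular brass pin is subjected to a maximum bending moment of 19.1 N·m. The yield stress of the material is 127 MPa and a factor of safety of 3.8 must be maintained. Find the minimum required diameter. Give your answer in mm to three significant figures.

σ_allow = 127/3.8 = 33.42 MPa.
For a solid circular section σ = 32M/(πd³), so d³ = 32M/(π σ_allow) = 32×19100/(π×33.42) = 5821 mm³.
d = 17.99 mm.

d = 18.0 mm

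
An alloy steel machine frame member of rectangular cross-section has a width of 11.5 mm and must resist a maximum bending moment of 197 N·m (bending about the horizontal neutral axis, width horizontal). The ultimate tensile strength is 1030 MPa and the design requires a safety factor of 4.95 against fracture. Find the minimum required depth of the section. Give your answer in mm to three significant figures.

h = 22.2 mm

σ_allow = 1030/4.95 = 208.1 MPa.
For a rectangular section σ = 6M/(bh²), so h² = 6M/(b σ_allow) = 6×197000/(11.5×208.1) = 494.0 mm².
h = 22.23 mm.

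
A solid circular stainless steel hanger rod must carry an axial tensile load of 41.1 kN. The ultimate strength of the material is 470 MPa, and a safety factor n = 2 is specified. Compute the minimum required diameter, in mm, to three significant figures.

d = 14.9 mm

Allowable stress σ_allow = 470/2 = 235.0 MPa.
Required area A = F/σ_allow = 41100/235.0 = 174.9 mm².
A = πd²/4 → d = √(4A/π) = 14.92 mm.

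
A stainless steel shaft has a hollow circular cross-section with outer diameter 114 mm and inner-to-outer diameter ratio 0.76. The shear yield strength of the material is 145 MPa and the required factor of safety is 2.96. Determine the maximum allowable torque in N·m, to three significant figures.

T_allow = 9500 N·m

τ_allow = 145/2.96 = 48.99 MPa.
For a hollow shaft T_allow = τ_allow·πd_o³(1−k⁴)/16 with 1−k⁴ = 0.6664, so πd_o³(1−k⁴)/16 = 193800 mm³.
T_allow = 48.99×193800 = 9.496×10^6 N·mm = 9496 N·m.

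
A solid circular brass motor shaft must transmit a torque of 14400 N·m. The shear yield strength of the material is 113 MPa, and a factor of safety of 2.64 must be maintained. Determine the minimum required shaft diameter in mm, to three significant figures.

Allowable shear stress τ_allow = 113/2.64 = 42.80 MPa.
For a solid shaft τ = 16T/(πd³), so d³ = 16T/(π τ_allow) = 16×1.4400×10^7/(π×42.80) = 1.713×10^6 mm³.
d = (1.713×10^6)^(1/3) = 119.7 mm.

d = 120 mm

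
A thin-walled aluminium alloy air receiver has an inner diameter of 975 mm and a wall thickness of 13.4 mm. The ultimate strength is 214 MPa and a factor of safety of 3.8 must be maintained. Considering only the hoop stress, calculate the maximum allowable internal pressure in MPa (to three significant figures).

σ_allow = 214/3.8 = 56.32 MPa.
σ_h = pD/(2t) → p_allow = 2σ_allow t/D = 2×56.32×13.4/975 = 1.548 MPa.

p_allow = 1.55 MPa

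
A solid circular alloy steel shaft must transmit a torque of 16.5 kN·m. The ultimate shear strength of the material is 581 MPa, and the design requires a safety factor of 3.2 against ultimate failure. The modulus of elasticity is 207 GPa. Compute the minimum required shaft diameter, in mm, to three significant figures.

Allowable shear stress τ_allow = 581/3.2 = 181.6 MPa.
For a solid shaft τ = 16T/(πd³), so d³ = 16T/(π τ_allow) = 16×1.6500×10^7/(π×181.6) = 462800 mm³.
d = (462800)^(1/3) = 77.35 mm.

d = 77.4 mm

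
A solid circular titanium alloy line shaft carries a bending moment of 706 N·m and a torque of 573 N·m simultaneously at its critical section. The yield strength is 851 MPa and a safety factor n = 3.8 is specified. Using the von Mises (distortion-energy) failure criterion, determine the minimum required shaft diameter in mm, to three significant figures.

d = 34.0 mm

σ_allow = σ_y/n = 851/3.8 = 223.9 MPa.
For a solid shaft σ_b = 32M/(πd³) and τ = 16T/(πd³), so the von Mises stress is σ' = (16/πd³)·√(4M²+3T²).
√(4M²+3T²) = √(4×(706000)² + 3×(573000)²) = 1.726×10^6 N·mm.
d³ = 16×1.726×10^6/(π×223.9) = 39250 mm³.
d = 33.98 mm.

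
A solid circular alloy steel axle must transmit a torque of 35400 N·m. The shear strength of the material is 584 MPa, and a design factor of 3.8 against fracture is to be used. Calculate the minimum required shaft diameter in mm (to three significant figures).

Allowable shear stress τ_allow = 584/3.8 = 153.7 MPa.
For a solid shaft τ = 16T/(πd³), so d³ = 16T/(π τ_allow) = 16×3.5400×10^7/(π×153.7) = 1.173×10^6 mm³.
d = (1.173×10^6)^(1/3) = 105.5 mm.

d = 105 mm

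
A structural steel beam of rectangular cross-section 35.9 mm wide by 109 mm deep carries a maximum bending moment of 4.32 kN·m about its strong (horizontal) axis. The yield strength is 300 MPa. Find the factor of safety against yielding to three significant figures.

n = 4.94

Section modulus S = bh²/6 = 35.9×109²/6 = 71090 mm³.
σ = M/S = 4320000/71090 = 60.77 MPa.
n = 300/60.77 = 4.937.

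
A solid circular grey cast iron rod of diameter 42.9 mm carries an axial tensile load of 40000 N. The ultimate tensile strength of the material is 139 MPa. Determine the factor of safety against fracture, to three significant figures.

A = πd²/4 = 1445 mm².
σ = F/A = 40000/1445 = 27.67 MPa.
n = 139/27.67 = 5.023.

n = 5.02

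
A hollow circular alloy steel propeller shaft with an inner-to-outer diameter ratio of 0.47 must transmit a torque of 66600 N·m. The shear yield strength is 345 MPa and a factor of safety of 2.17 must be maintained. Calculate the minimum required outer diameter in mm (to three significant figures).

d_o = 131 mm

τ_allow = 345/2.17 = 159.0 MPa.
For a hollow shaft τ = 16T/[πd_o³(1−k⁴)] with k = 0.47, so 1−k⁴ = 0.9512.
d_o³ = 16T/[π τ_allow (1−k⁴)] = 16×6.6600×10^7/(π×159.0×0.9512) = 2.243×10^6 mm³.
d_o = 130.9 mm.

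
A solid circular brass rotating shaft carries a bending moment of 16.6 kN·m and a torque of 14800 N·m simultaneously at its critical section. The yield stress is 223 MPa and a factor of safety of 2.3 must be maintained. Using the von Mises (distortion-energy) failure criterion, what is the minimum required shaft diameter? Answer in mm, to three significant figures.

σ_allow = σ_y/n = 223/2.3 = 96.96 MPa.
For a solid shaft σ_b = 32M/(πd³) and τ = 16T/(πd³), so the von Mises stress is σ' = (16/πd³)·√(4M²+3T²).
√(4M²+3T²) = √(4×(1.660×10^7)² + 3×(1.480×10^7)²) = 4.194×10^7 N·mm.
d³ = 16×4.194×10^7/(π×96.96) = 2.203×10^6 mm³.
d = 130.1 mm.

d = 130 mm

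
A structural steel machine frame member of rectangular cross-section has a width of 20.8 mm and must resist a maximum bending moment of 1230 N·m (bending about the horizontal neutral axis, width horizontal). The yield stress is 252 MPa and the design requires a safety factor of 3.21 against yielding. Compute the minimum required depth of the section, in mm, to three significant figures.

h = 67.2 mm

σ_allow = 252/3.21 = 78.50 MPa.
For a rectangular section σ = 6M/(bh²), so h² = 6M/(b σ_allow) = 6×1230000/(20.8×78.50) = 4520 mm².
h = 67.23 mm.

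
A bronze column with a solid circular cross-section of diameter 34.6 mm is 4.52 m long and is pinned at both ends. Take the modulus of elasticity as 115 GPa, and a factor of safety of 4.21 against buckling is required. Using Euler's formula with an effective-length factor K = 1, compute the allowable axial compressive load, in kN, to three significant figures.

P_allow = 0.928 kN

I = πd⁴/64 = π×34.6⁴/64 = 70350 mm⁴.
Effective length L_e = KL = 1×4.52 m = 4520 mm.
Euler critical load P_cr = π²EI/L_e² = π²×115000×70350/4520² = 3908 N.
P_allow = P_cr/n = 3908/4.21 = 928.4 N.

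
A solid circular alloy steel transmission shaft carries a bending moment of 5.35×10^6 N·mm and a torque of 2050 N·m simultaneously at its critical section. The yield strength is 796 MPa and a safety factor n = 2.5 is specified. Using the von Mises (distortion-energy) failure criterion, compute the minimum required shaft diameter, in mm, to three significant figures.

d = 56.5 mm

σ_allow = σ_y/n = 796/2.5 = 318.4 MPa.
For a solid shaft σ_b = 32M/(πd³) and τ = 16T/(πd³), so the von Mises stress is σ' = (16/πd³)·√(4M²+3T²).
√(4M²+3T²) = √(4×(5.350×10^6)² + 3×(2.050×10^6)²) = 1.127×10^7 N·mm.
d³ = 16×1.127×10^7/(π×318.4) = 180300 mm³.
d = 56.50 mm.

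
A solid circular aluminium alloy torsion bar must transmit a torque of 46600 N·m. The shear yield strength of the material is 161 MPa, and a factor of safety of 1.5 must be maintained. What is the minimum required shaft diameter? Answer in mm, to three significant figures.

Allowable shear stress τ_allow = 161/1.5 = 107.3 MPa.
For a solid shaft τ = 16T/(πd³), so d³ = 16T/(π τ_allow) = 16×4.6600×10^7/(π×107.3) = 2.211×10^6 mm³.
d = (2.211×10^6)^(1/3) = 130.3 mm.

d = 130 mm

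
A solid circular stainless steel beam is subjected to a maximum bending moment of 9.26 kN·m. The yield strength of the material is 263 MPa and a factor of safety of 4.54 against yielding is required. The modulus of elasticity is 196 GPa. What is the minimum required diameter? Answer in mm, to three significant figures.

σ_allow = 263/4.54 = 57.93 MPa.
For a solid circular section σ = 32M/(πd³), so d³ = 32M/(π σ_allow) = 32×9260000/(π×57.93) = 1.628×10^6 mm³.
d = 117.6 mm.

d = 118 mm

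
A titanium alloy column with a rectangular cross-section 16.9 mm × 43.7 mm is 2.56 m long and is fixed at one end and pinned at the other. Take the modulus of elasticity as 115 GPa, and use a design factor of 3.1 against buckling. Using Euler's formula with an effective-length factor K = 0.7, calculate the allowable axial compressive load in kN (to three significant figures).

Buckling occurs about the weak axis: I_min = h·b³/12 = 43.7×16.9³/12 = 17580 mm⁴ (b = 16.9 mm is the smaller dimension).
Effective length L_e = KL = 0.7×2.56 m = 1792 mm.
Euler critical load P_cr = π²EI/L_e² = π²×115000×17580/1792² = 6213 N.
P_allow = P_cr/n = 6213/3.1 = 2004 N.

P_allow = 2.00 kN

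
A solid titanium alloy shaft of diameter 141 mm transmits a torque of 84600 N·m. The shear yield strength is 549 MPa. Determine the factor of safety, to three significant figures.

τ = 16T/(πd³) = 16×8.4600×10^7/(π×141³) = 153.7 MPa.
n = τ_limit/τ = 549/153.7 = 3.572.

n = 3.57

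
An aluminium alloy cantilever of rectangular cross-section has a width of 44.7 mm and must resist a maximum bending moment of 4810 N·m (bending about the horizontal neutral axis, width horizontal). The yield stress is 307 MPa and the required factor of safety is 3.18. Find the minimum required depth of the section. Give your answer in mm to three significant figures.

h = 81.8 mm

σ_allow = 307/3.18 = 96.54 MPa.
For a rectangular section σ = 6M/(bh²), so h² = 6M/(b σ_allow) = 6×4810000/(44.7×96.54) = 6688 mm².
h = 81.78 mm.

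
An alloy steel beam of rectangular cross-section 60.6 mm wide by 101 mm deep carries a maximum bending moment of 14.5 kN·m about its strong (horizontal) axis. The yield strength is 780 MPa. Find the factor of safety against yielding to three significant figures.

Section modulus S = bh²/6 = 60.6×101²/6 = 103000 mm³.
σ = M/S = 1.4500×10^7/103000 = 140.7 MPa.
n = 780/140.7 = 5.542.

n = 5.54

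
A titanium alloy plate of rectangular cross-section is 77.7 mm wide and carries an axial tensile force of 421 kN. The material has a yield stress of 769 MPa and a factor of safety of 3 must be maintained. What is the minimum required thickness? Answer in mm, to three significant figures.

t = 21.1 mm

σ_allow = 769/3 = 256.3 MPa.
Required area A = F/σ_allow = 421000/256.3 = 1642 mm².
t = A/w = 1642/77.7 = 21.14 mm.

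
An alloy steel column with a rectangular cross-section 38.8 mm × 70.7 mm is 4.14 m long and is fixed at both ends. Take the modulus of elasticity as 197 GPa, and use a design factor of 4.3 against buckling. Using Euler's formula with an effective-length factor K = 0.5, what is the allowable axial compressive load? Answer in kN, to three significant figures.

Buckling occurs about the weak axis: I_min = h·b³/12 = 70.7×38.8³/12 = 344100 mm⁴ (b = 38.8 mm is the smaller dimension).
Effective length L_e = KL = 0.5×4.14 m = 2070 mm.
Euler critical load P_cr = π²EI/L_e² = π²×197000×344100/2070² = 156200 N.
P_allow = P_cr/n = 156200/4.3 = 36320 N.

P_allow = 36.3 kN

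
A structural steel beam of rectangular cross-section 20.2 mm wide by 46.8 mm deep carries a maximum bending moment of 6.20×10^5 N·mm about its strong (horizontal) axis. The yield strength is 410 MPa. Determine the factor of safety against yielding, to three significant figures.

Section modulus S = bh²/6 = 20.2×46.8²/6 = 7374 mm³.
σ = M/S = 620000/7374 = 84.08 MPa.
n = 410/84.08 = 4.876.

n = 4.88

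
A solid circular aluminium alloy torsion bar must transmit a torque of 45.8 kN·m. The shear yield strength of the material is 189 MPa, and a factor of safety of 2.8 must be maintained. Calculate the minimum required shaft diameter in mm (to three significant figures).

d = 151 mm

Allowable shear stress τ_allow = 189/2.8 = 67.50 MPa.
For a solid shaft τ = 16T/(πd³), so d³ = 16T/(π τ_allow) = 16×4.5800×10^7/(π×67.50) = 3.456×10^6 mm³.
d = (3.456×10^6)^(1/3) = 151.2 mm.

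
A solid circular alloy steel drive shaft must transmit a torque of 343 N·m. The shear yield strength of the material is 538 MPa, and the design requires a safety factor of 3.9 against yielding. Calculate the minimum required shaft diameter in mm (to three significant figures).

d = 23.3 mm

Allowable shear stress τ_allow = 538/3.9 = 137.9 MPa.
For a solid shaft τ = 16T/(πd³), so d³ = 16T/(π τ_allow) = 16×343000/(π×137.9) = 12660 mm³.
d = (12660)^(1/3) = 23.31 mm.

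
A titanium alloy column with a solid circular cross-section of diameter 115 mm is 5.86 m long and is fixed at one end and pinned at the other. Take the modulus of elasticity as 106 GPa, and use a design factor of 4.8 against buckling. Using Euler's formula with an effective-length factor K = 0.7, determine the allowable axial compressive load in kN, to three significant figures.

I = πd⁴/64 = π×115⁴/64 = 8.585×10^6 mm⁴.
Effective length L_e = KL = 0.7×5.86 m = 4102 mm.
Euler critical load P_cr = π²EI/L_e² = π²×106000×8.585×10^6/4102² = 533800 N.
P_allow = P_cr/n = 533800/4.8 = 111200 N.

P_allow = 111 kN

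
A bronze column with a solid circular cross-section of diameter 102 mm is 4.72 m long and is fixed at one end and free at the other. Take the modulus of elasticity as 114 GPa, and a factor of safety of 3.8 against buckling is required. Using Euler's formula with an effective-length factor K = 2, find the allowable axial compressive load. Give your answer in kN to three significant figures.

P_allow = 17.7 kN

I = πd⁴/64 = π×102⁴/64 = 5.313×10^6 mm⁴.
Effective length L_e = KL = 2×4.72 m = 9440 mm.
Euler critical load P_cr = π²EI/L_e² = π²×114000×5.313×10^6/9440² = 67090 N.
P_allow = P_cr/n = 67090/3.8 = 17650 N.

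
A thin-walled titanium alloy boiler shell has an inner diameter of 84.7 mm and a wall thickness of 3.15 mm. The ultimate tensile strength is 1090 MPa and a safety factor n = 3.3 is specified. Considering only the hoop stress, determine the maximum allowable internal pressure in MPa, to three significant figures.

p_allow = 24.6 MPa

σ_allow = 1090/3.3 = 330.3 MPa.
σ_h = pD/(2t) → p_allow = 2σ_allow t/D = 2×330.3×3.15/84.7 = 24.57 MPa.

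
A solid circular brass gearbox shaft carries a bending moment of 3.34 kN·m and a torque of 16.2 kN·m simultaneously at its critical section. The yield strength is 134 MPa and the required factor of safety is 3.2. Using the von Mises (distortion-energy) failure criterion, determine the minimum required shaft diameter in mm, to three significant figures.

d = 152 mm

σ_allow = σ_y/n = 134/3.2 = 41.88 MPa.
For a solid shaft σ_b = 32M/(πd³) and τ = 16T/(πd³), so the von Mises stress is σ' = (16/πd³)·√(4M²+3T²).
√(4M²+3T²) = √(4×(3.340×10^6)² + 3×(1.620×10^7)²) = 2.884×10^7 N·mm.
d³ = 16×2.884×10^7/(π×41.88) = 3.508×10^6 mm³.
d = 151.9 mm.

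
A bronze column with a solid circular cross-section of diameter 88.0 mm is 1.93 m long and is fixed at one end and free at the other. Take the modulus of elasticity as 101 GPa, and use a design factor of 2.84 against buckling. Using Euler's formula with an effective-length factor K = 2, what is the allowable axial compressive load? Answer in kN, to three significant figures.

I = πd⁴/64 = π×88.0⁴/64 = 2.944×10^6 mm⁴.
Effective length L_e = KL = 2×1.93 m = 3860 mm.
Euler critical load P_cr = π²EI/L_e² = π²×101000×2.944×10^6/3860² = 196900 N.
P_allow = P_cr/n = 196900/2.84 = 69350 N.

P_allow = 69.3 kN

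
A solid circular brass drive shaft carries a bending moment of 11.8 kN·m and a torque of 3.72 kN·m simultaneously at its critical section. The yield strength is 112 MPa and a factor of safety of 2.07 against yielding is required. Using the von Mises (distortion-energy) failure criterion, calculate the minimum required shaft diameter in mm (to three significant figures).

d = 132 mm

σ_allow = σ_y/n = 112/2.07 = 54.11 MPa.
For a solid shaft σ_b = 32M/(πd³) and τ = 16T/(πd³), so the von Mises stress is σ' = (16/πd³)·√(4M²+3T²).
√(4M²+3T²) = √(4×(1.180×10^7)² + 3×(3.720×10^6)²) = 2.446×10^7 N·mm.
d³ = 16×2.446×10^7/(π×54.11) = 2.303×10^6 mm³.
d = 132.1 mm.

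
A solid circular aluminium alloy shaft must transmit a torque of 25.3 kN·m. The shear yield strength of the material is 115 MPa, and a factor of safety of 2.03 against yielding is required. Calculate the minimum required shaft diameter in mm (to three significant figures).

Allowable shear stress τ_allow = 115/2.03 = 56.65 MPa.
For a solid shaft τ = 16T/(πd³), so d³ = 16T/(π τ_allow) = 16×2.5300×10^7/(π×56.65) = 2.275×10^6 mm³.
d = (2.275×10^6)^(1/3) = 131.5 mm.

d = 132 mm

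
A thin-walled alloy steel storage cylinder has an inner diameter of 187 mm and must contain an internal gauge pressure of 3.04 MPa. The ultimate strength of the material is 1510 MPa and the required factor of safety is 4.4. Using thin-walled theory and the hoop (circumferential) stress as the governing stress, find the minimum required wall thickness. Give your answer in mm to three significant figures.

t = 0.828 mm

σ_allow = 1510/4.4 = 343.2 MPa.
Hoop stress σ_h = pD/(2t), so t = pD/(2σ_allow) = 3.04×187/(2×343.2) = 0.8282 mm.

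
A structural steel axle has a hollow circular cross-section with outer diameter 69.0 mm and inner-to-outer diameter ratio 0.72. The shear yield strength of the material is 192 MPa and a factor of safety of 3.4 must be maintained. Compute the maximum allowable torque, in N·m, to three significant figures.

T_allow = 2660 N·m

τ_allow = 192/3.4 = 56.47 MPa.
For a hollow shaft T_allow = τ_allow·πd_o³(1−k⁴)/16 with 1−k⁴ = 0.7313, so πd_o³(1−k⁴)/16 = 47170 mm³.
T_allow = 56.47×47170 = 2.664×10^6 N·mm = 2664 N·m.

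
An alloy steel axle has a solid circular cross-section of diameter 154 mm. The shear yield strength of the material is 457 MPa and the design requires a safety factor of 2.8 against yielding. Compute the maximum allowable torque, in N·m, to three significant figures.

T_allow = 1.17×10^5 N·m

τ_allow = 457/2.8 = 163.2 MPa.
For a solid shaft T_allow = τ_allow·πd³/16; πd³/16 = π×154³/16 = 717100 mm³.
T_allow = 163.2×717100 = 1.170×10^8 N·mm = 117000 N·m.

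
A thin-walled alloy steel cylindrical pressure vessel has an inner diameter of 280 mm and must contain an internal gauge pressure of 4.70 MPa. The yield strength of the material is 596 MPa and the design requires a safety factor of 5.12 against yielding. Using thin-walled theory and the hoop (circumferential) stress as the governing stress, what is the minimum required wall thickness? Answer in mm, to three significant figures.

t = 5.65 mm

σ_allow = 596/5.12 = 116.4 MPa.
Hoop stress σ_h = pD/(2t), so t = pD/(2σ_allow) = 4.70×280/(2×116.4) = 5.653 mm.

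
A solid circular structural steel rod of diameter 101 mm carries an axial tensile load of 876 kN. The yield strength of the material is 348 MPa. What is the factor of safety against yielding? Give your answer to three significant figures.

A = πd²/4 = 8012 mm².
σ = F/A = 876000/8012 = 109.3 MPa.
n = 348/109.3 = 3.183.

n = 3.18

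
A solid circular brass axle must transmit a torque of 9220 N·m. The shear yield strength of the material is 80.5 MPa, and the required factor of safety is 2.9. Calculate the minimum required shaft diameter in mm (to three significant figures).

Allowable shear stress τ_allow = 80.5/2.9 = 27.76 MPa.
For a solid shaft τ = 16T/(πd³), so d³ = 16T/(π τ_allow) = 16×9220000/(π×27.76) = 1.692×10^6 mm³.
d = (1.692×10^6)^(1/3) = 119.2 mm.

d = 119 mm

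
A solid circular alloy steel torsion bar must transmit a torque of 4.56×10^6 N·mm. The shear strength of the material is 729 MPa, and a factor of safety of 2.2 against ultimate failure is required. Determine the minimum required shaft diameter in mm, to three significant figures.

Allowable shear stress τ_allow = 729/2.2 = 331.4 MPa.
For a solid shaft τ = 16T/(πd³), so d³ = 16T/(π τ_allow) = 16×4560000/(π×331.4) = 70090 mm³.
d = (70090)^(1/3) = 41.23 mm.

d = 41.2 mm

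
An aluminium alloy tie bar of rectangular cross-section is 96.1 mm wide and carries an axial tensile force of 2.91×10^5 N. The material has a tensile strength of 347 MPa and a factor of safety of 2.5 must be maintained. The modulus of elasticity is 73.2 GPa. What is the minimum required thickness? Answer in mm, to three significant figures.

σ_allow = 347/2.5 = 138.8 MPa.
Required area A = F/σ_allow = 291000/138.8 = 2097 mm².
t = A/w = 2097/96.1 = 21.82 mm.

t = 21.8 mm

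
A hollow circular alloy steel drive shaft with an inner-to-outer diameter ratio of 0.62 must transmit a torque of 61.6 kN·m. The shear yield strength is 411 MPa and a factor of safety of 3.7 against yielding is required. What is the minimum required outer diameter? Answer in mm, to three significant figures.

τ_allow = 411/3.7 = 111.1 MPa.
For a hollow shaft τ = 16T/[πd_o³(1−k⁴)] with k = 0.62, so 1−k⁴ = 0.8522.
d_o³ = 16T/[π τ_allow (1−k⁴)] = 16×6.1600×10^7/(π×111.1×0.8522) = 3.314×10^6 mm³.
d_o = 149.1 mm.

d_o = 149 mm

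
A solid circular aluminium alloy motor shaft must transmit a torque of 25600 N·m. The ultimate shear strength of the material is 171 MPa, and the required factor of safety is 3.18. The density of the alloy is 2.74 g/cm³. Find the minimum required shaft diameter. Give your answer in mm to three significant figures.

d = 134 mm

Allowable shear stress τ_allow = 171/3.18 = 53.77 MPa.
For a solid shaft τ = 16T/(πd³), so d³ = 16T/(π τ_allow) = 16×2.5600×10^7/(π×53.77) = 2.425×10^6 mm³.
d = (2.425×10^6)^(1/3) = 134.3 mm.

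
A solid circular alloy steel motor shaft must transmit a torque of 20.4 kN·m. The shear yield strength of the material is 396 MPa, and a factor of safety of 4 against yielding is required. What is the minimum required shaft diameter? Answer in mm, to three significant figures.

d = 102 mm

Allowable shear stress τ_allow = 396/4 = 99.00 MPa.
For a solid shaft τ = 16T/(πd³), so d³ = 16T/(π τ_allow) = 16×2.0400×10^7/(π×99.00) = 1.049×10^6 mm³.
d = (1.049×10^6)^(1/3) = 101.6 mm.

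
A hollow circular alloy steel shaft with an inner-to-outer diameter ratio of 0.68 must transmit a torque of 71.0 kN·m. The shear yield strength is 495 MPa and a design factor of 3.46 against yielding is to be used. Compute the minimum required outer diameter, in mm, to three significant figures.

d_o = 148 mm

τ_allow = 495/3.46 = 143.1 MPa.
For a hollow shaft τ = 16T/[πd_o³(1−k⁴)] with k = 0.68, so 1−k⁴ = 0.7862.
d_o³ = 16T/[π τ_allow (1−k⁴)] = 16×7.1000×10^7/(π×143.1×0.7862) = 3.215×10^6 mm³.
d_o = 147.6 mm.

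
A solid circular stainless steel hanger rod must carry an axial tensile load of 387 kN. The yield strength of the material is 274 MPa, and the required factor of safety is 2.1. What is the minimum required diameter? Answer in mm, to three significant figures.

d = 61.5 mm

Allowable stress σ_allow = 274/2.1 = 130.5 MPa.
Required area A = F/σ_allow = 387000/130.5 = 2966 mm².
A = πd²/4 → d = √(4A/π) = 61.45 mm.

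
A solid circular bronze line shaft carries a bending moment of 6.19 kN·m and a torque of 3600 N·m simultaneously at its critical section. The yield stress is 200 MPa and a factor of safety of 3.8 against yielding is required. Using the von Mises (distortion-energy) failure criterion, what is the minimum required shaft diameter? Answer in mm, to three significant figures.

σ_allow = σ_y/n = 200/3.8 = 52.63 MPa.
For a solid shaft σ_b = 32M/(πd³) and τ = 16T/(πd³), so the von Mises stress is σ' = (16/πd³)·√(4M²+3T²).
√(4M²+3T²) = √(4×(6.190×10^6)² + 3×(3.600×10^6)²) = 1.386×10^7 N·mm.
d³ = 16×1.386×10^7/(π×52.63) = 1.341×10^6 mm³.
d = 110.3 mm.

d = 110 mm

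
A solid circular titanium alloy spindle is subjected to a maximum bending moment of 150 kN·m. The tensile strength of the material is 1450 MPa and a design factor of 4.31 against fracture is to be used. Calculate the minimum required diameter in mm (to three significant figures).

σ_allow = 1450/4.31 = 336.4 MPa.
For a solid circular section σ = 32M/(πd³), so d³ = 32M/(π σ_allow) = 32×1.5000×10^8/(π×336.4) = 4.542×10^6 mm³.
d = 165.6 mm.

d = 166 mm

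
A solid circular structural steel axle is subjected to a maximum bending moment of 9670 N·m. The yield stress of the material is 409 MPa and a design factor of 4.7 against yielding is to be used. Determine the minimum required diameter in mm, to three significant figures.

σ_allow = 409/4.7 = 87.02 MPa.
For a solid circular section σ = 32M/(πd³), so d³ = 32M/(π σ_allow) = 32×9670000/(π×87.02) = 1.132×10^6 mm³.
d = 104.2 mm.

d = 104 mm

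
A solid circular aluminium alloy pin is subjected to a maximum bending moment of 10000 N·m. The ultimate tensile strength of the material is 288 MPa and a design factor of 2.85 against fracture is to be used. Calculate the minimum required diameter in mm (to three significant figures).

σ_allow = 288/2.85 = 101.1 MPa.
For a solid circular section σ = 32M/(πd³), so d³ = 32M/(π σ_allow) = 32×1.0000×10^7/(π×101.1) = 1.008×10^6 mm³.
d = 100.3 mm.

d = 100 mm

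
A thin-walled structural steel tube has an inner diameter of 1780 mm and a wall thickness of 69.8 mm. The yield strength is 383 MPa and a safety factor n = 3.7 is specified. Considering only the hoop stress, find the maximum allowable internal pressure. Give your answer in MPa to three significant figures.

p_allow = 8.12 MPa

σ_allow = 383/3.7 = 103.5 MPa.
σ_h = pD/(2t) → p_allow = 2σ_allow t/D = 2×103.5×69.8/1780 = 8.118 MPa.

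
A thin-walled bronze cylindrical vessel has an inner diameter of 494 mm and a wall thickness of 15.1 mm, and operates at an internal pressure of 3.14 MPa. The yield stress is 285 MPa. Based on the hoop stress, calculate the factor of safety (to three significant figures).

n = 5.55

σ_h = pD/(2t) = 3.14×494/(2×15.1) = 51.36 MPa.
n = 285/51.36 = 5.549.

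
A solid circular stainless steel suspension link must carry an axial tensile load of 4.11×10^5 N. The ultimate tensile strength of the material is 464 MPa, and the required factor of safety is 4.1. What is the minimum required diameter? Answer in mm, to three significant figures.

Allowable stress σ_allow = 464/4.1 = 113.2 MPa.
Required area A = F/σ_allow = 411000/113.2 = 3632 mm².
A = πd²/4 → d = √(4A/π) = 68.00 mm.

d = 68.0 mm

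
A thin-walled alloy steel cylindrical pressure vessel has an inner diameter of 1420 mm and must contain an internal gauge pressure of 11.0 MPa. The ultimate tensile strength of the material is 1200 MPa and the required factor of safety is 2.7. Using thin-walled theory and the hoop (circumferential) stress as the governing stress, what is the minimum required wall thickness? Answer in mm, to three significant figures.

t = 17.6 mm

σ_allow = 1200/2.7 = 444.4 MPa.
Hoop stress σ_h = pD/(2t), so t = pD/(2σ_allow) = 11.0×1420/(2×444.4) = 17.57 mm.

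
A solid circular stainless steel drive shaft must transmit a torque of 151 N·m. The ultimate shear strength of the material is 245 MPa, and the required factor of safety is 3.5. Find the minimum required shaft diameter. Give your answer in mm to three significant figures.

d = 22.2 mm

Allowable shear stress τ_allow = 245/3.5 = 70.00 MPa.
For a solid shaft τ = 16T/(πd³), so d³ = 16T/(π τ_allow) = 16×151000/(π×70.00) = 10990 mm³.
d = (10990)^(1/3) = 22.23 mm.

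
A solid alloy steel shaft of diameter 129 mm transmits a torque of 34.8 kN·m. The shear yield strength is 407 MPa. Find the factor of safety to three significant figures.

τ = 16T/(πd³) = 16×3.4800×10^7/(π×129³) = 82.56 MPa.
n = τ_limit/τ = 407/82.56 = 4.930.

n = 4.93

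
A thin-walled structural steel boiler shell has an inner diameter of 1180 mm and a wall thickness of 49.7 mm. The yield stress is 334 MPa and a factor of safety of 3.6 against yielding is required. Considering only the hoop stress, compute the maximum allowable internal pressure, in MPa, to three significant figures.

p_allow = 7.82 MPa

σ_allow = 334/3.6 = 92.78 MPa.
σ_h = pD/(2t) → p_allow = 2σ_allow t/D = 2×92.78×49.7/1180 = 7.815 MPa.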